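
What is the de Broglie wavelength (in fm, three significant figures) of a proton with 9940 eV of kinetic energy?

λ = 287 fm

KE = 9940 eV = 1.592 × 10⁻¹⁵ J.
p = √(2mKE) = √(2 × 1.673 × 10⁻²⁷ × 1.592 × 10⁻¹⁵) = 2.308 × 10⁻²¹ kg·m/s.
λ = h/p = 6.626 × 10⁻³⁴ / 2.308 × 10⁻²¹ = 2.87 × 10⁻¹³ m = 287 fm.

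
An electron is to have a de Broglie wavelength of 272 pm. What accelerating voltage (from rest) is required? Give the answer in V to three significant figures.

V = 20.3 V

p = h/λ = 6.626 × 10⁻³⁴ / 2.720 × 10⁻¹⁰ = 2.436 × 10⁻²⁴ kg·m/s.
KE = p²/(2m) = 3.257 × 10⁻¹⁸ J.
V = KE/e = 3.257 × 10⁻¹⁸ / (1.602 × 10⁻¹⁹) = 20.3 V.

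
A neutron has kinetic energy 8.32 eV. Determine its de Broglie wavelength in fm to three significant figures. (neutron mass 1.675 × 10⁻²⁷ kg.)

KE = 8.32 eV = 1.333 × 10⁻¹⁸ J.
p = √(2mKE) = √(2 × 1.675 × 10⁻²⁷ × 1.333 × 10⁻¹⁸) = 6.682 × 10⁻²³ kg·m/s.
λ = h/p = 6.626 × 10⁻³⁴ / 6.682 × 10⁻²³ = 9.92 × 10⁻¹² m = 9920 fm.

λ = 9920 fm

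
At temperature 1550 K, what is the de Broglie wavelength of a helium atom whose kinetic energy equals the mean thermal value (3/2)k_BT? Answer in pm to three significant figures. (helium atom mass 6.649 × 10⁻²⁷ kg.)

KE = (3/2)k_BT = 1.5 × 1.381 × 10⁻²³ × 1550 = 3.211 × 10⁻²⁰ J.
p = √(2mKE) = √(2 × 6.649 × 10⁻²⁷ × 3.211 × 10⁻²⁰) = 2.066 × 10⁻²³ kg·m/s.
λ = h/p = 3.21 × 10⁻¹¹ m = 32.1 pm.

λ = 32.1 pm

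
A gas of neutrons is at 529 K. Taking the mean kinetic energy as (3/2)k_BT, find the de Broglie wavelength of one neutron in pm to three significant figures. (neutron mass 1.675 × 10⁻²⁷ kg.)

KE = (3/2)k_BT = 1.5 × 1.381 × 10⁻²³ × 529 = 1.096 × 10⁻²⁰ J.
p = √(2mKE) = √(2 × 1.675 × 10⁻²⁷ × 1.096 × 10⁻²⁰) = 6.059 × 10⁻²⁴ kg·m/s.
λ = h/p = 1.09 × 10⁻¹⁰ m = 109 pm.

λ = 109 pm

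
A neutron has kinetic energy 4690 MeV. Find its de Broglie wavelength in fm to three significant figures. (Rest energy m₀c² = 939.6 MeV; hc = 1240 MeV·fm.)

Total energy E = KE + m₀c² = 4690 + 939.6 = 5629.6 MeV.
(pc)² = E² − (m₀c²)² = (5629.6)² − (939.6)² = 3.081 × 10⁷ MeV², so pc = 5551 MeV.
λ = hc/(pc) = 1240 MeV·fm / 5551 MeV = 0.223 fm.

λ = 0.223 fm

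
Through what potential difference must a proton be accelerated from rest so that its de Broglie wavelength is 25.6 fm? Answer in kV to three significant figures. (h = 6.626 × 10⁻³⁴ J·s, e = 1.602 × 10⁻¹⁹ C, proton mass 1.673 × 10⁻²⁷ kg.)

p = h/λ = 6.626 × 10⁻³⁴ / 2.560 × 10⁻¹⁴ = 2.588 × 10⁻²⁰ kg·m/s.
KE = p²/(2m) = 2.002 × 10⁻¹³ J.
V = KE/e = 2.002 × 10⁻¹³ / (1.602 × 10⁻¹⁹) = 1250 kV.

V = 1250 kV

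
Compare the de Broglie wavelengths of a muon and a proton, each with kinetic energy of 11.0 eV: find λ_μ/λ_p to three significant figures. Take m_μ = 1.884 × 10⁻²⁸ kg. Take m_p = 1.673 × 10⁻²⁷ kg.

λ_μ/λ_p = 2.98

At fixed KE, p = √(2mKE) so λ = h/p ∝ 1/√m.
λ_μ/λ_p = √(m_p/m_μ) = √(1.673 × 10⁻²⁷/1.884 × 10⁻²⁸) = √(8.880) = 2.98.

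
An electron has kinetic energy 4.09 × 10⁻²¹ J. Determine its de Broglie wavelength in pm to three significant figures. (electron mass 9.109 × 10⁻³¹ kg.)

p = √(2mKE) = √(2 × 9.109 × 10⁻³¹ × 4.090 × 10⁻²¹) = 8.632 × 10⁻²⁶ kg·m/s.
λ = h/p = 6.626 × 10⁻³⁴ / 8.632 × 10⁻²⁶ = 7.68 × 10⁻⁹ m = 7680 pm.

λ = 7680 pm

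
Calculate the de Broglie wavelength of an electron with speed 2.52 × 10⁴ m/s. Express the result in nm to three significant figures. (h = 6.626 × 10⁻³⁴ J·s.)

p = mv = 9.109 × 10⁻³¹ × 2.52 × 10⁴ = 2.295 × 10⁻²⁶ kg·m/s.
λ = h/p = 6.626 × 10⁻³⁴ / 2.295 × 10⁻²⁶ = 2.89 × 10⁻⁸ m = 28.9 nm.

λ = 28.9 nm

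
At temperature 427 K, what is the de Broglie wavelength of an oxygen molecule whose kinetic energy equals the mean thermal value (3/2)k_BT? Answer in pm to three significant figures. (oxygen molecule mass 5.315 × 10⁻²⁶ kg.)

λ = 21.6 pm

KE = (3/2)k_BT = 1.5 × 1.381 × 10⁻²³ × 427 = 8.845 × 10⁻²¹ J.
p = √(2mKE) = √(2 × 5.315 × 10⁻²⁶ × 8.845 × 10⁻²¹) = 3.066 × 10⁻²³ kg·m/s.
λ = h/p = 2.16 × 10⁻¹¹ m = 21.6 pm.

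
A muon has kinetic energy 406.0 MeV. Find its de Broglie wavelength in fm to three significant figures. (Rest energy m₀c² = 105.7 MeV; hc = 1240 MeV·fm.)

Total energy E = KE + m₀c² = 406.0 + 105.7 = 511.7 MeV.
(pc)² = E² − (m₀c²)² = (511.7)² − (105.7)² = 2.507 × 10⁵ MeV², so pc = 500.7 MeV.
λ = hc/(pc) = 1240 MeV·fm / 500.7 MeV = 2.48 fm.

λ = 2.48 fm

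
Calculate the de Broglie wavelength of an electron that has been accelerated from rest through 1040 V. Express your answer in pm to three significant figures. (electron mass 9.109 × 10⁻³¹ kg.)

λ = 38.0 pm

KE = eV = 1.602 × 10⁻¹⁹ × 1040 = 1.666 × 10⁻¹⁶ J.
p = √(2mKE) = √(2 × 9.109 × 10⁻³¹ × 1.666 × 10⁻¹⁶) = 1.742 × 10⁻²³ kg·m/s.
λ = h/p = 6.626 × 10⁻³⁴ / 1.742 × 10⁻²³ = 3.80 × 10⁻¹¹ m = 38.0 pm.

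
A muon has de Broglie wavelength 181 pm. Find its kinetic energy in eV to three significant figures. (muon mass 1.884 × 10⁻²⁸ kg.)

p = h/λ = 6.626 × 10⁻³⁴ / 1.810 × 10⁻¹⁰ = 3.661 × 10⁻²⁴ kg·m/s.
KE = p²/(2m) = (3.661 × 10⁻²⁴)² / (2 × 1.884 × 10⁻²⁸) = 3.557 × 10⁻²⁰ J = 0.222 eV.

KE = 0.222 eV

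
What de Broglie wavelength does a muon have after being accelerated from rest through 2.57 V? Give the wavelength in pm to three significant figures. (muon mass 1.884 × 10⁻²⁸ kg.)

λ = 53.2 pm

KE = eV = 1.602 × 10⁻¹⁹ × 2.570 = 4.117 × 10⁻¹⁹ J.
p = √(2mKE) = √(2 × 1.884 × 10⁻²⁸ × 4.117 × 10⁻¹⁹) = 1.246 × 10⁻²³ kg·m/s.
λ = h/p = 6.626 × 10⁻³⁴ / 1.246 × 10⁻²³ = 5.32 × 10⁻¹¹ m = 53.2 pm.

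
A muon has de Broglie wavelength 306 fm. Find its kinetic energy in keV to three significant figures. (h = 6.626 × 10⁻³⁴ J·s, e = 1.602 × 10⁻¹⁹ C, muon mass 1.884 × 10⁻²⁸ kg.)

KE = 77.7 keV

p = h/λ = 6.626 × 10⁻³⁴ / 3.060 × 10⁻¹³ = 2.165 × 10⁻²¹ kg·m/s.
KE = p²/(2m) = (2.165 × 10⁻²¹)² / (2 × 1.884 × 10⁻²⁸) = 1.244 × 10⁻¹⁴ J = 77.7 keV.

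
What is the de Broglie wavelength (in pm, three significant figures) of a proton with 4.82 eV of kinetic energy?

λ = 13.0 pm

KE = 4.82 eV = 7.722 × 10⁻¹⁹ J.
p = √(2mKE) = √(2 × 1.673 × 10⁻²⁷ × 7.722 × 10⁻¹⁹) = 5.083 × 10⁻²³ kg·m/s.
λ = h/p = 6.626 × 10⁻³⁴ / 5.083 × 10⁻²³ = 1.30 × 10⁻¹¹ m = 13.0 pm.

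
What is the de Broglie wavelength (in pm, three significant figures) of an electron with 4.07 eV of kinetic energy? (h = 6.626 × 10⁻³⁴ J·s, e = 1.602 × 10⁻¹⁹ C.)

λ = 608 pm

KE = 4.07 eV = 6.520 × 10⁻¹⁹ J.
p = √(2mKE) = √(2 × 9.109 × 10⁻³¹ × 6.520 × 10⁻¹⁹) = 1.090 × 10⁻²⁴ kg·m/s.
λ = h/p = 6.626 × 10⁻³⁴ / 1.090 × 10⁻²⁴ = 6.08 × 10⁻¹⁰ m = 608 pm.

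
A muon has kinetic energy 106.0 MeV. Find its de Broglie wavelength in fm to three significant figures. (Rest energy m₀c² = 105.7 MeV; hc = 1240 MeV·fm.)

Total energy E = KE + m₀c² = 106.0 + 105.7 = 211.7 MeV.
(pc)² = E² − (m₀c²)² = (211.7)² − (105.7)² = 3.364 × 10⁴ MeV², so pc = 183.4 MeV.
λ = hc/(pc) = 1240 MeV·fm / 183.4 MeV = 6.76 fm.

λ = 6.76 fm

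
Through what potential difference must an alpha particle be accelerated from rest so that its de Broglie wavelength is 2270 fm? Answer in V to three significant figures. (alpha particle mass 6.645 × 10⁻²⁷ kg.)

V = 20.0 V

p = h/λ = 6.626 × 10⁻³⁴ / 2.270 × 10⁻¹² = 2.919 × 10⁻²² kg·m/s.
KE = p²/(2m) = 6.411 × 10⁻¹⁸ J.
V = KE/2e = 6.411 × 10⁻¹⁸ / (2 × 1.602 × 10⁻¹⁹) = 20.0 V.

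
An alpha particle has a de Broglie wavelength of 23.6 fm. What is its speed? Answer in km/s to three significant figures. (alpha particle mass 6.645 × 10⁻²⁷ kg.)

v = 4230 km/s

p = h/λ = 6.626 × 10⁻³⁴ / 2.360 × 10⁻¹⁴ = 2.808 × 10⁻²⁰ kg·m/s.
v = p/m = 2.808 × 10⁻²⁰ / 6.645 × 10⁻²⁷ = 4.23 × 10⁶ m/s = 4230 km/s.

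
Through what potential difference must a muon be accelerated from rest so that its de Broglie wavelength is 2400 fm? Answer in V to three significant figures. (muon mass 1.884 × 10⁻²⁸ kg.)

p = h/λ = 6.626 × 10⁻³⁴ / 2.400 × 10⁻¹² = 2.761 × 10⁻²² kg·m/s.
KE = p²/(2m) = 2.023 × 10⁻¹⁶ J.
V = KE/e = 2.023 × 10⁻¹⁶ / (1.602 × 10⁻¹⁹) = 1260 V.

V = 1260 V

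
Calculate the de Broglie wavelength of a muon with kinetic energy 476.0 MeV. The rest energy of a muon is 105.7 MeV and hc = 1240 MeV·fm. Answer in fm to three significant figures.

λ = 2.17 fm

Total energy E = KE + m₀c² = 476.0 + 105.7 = 581.7 MeV.
(pc)² = E² − (m₀c²)² = (581.7)² − (105.7)² = 3.272 × 10⁵ MeV², so pc = 572.0 MeV.
λ = hc/(pc) = 1240 MeV·fm / 572.0 MeV = 2.17 fm.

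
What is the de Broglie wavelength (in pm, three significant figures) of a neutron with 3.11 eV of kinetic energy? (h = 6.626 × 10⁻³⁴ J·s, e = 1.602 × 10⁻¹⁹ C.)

λ = 16.2 pm

KE = 3.11 eV = 4.982 × 10⁻¹⁹ J.
p = √(2mKE) = √(2 × 1.675 × 10⁻²⁷ × 4.982 × 10⁻¹⁹) = 4.085 × 10⁻²³ kg·m/s.
λ = h/p = 6.626 × 10⁻³⁴ / 4.085 × 10⁻²³ = 1.62 × 10⁻¹¹ m = 16.2 pm.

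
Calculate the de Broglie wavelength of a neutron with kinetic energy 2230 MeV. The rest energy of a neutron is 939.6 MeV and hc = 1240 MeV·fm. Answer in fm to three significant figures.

Total energy E = KE + m₀c² = 2230 + 939.6 = 3169.6 MeV.
(pc)² = E² − (m₀c²)² = (3169.6)² − (939.6)² = 9.164 × 10⁶ MeV², so pc = 3027 MeV.
λ = hc/(pc) = 1240 MeV·fm / 3027 MeV = 0.410 fm.

λ = 0.410 fm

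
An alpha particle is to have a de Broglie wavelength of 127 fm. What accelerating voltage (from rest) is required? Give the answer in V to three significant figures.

V = 6390 V

p = h/λ = 6.626 × 10⁻³⁴ / 1.270 × 10⁻¹³ = 5.217 × 10⁻²¹ kg·m/s.
KE = p²/(2m) = 2.048 × 10⁻¹⁵ J.
V = KE/2e = 2.048 × 10⁻¹⁵ / (2 × 1.602 × 10⁻¹⁹) = 6390 V.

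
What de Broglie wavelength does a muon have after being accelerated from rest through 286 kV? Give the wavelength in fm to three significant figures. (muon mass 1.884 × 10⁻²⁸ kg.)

λ = 159 fm

KE = eV = 1.602 × 10⁻¹⁹ × 2.860 × 10⁵ = 4.582 × 10⁻¹⁴ J.
p = √(2mKE) = √(2 × 1.884 × 10⁻²⁸ × 4.582 × 10⁻¹⁴) = 4.155 × 10⁻²¹ kg·m/s.
λ = h/p = 6.626 × 10⁻³⁴ / 4.155 × 10⁻²¹ = 1.59 × 10⁻¹³ m = 159 fm.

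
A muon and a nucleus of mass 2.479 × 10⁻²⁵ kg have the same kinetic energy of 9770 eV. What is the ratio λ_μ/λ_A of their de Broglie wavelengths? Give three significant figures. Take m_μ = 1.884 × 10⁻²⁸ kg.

λ_μ/λ_A = 36.3

At fixed KE, p = √(2mKE) so λ = h/p ∝ 1/√m.
λ_μ/λ_A = √(m_A/m_μ) = √(2.479 × 10⁻²⁵/1.884 × 10⁻²⁸) = √(1316) = 36.3.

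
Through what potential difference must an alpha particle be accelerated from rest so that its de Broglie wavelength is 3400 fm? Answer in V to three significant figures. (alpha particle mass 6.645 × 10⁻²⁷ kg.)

p = h/λ = 6.626 × 10⁻³⁴ / 3.400 × 10⁻¹² = 1.949 × 10⁻²² kg·m/s.
KE = p²/(2m) = 2.858 × 10⁻¹⁸ J.
V = KE/2e = 2.858 × 10⁻¹⁸ / (2 × 1.602 × 10⁻¹⁹) = 8.92 V.

V = 8.92 V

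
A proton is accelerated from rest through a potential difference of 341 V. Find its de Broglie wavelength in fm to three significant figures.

λ = 1550 fm

KE = eV = 1.602 × 10⁻¹⁹ × 341.0 = 5.463 × 10⁻¹⁷ J.
p = √(2mKE) = √(2 × 1.673 × 10⁻²⁷ × 5.463 × 10⁻¹⁷) = 4.275 × 10⁻²² kg·m/s.
λ = h/p = 6.626 × 10⁻³⁴ / 4.275 × 10⁻²² = 1.55 × 10⁻¹² m = 1550 fm.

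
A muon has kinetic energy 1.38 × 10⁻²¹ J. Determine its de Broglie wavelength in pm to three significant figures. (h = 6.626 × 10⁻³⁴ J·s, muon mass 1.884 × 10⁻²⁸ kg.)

p = √(2mKE) = √(2 × 1.884 × 10⁻²⁸ × 1.380 × 10⁻²¹) = 7.211 × 10⁻²⁵ kg·m/s.
λ = h/p = 6.626 × 10⁻³⁴ / 7.211 × 10⁻²⁵ = 9.19 × 10⁻¹⁰ m = 919 pm.

λ = 919 pm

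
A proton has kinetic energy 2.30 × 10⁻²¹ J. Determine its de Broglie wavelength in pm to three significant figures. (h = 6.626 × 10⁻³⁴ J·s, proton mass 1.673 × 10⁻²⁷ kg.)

p = √(2mKE) = √(2 × 1.673 × 10⁻²⁷ × 2.300 × 10⁻²¹) = 2.774 × 10⁻²⁴ kg·m/s.
λ = h/p = 6.626 × 10⁻³⁴ / 2.774 × 10⁻²⁴ = 2.39 × 10⁻¹⁰ m = 239 pm.

λ = 239 pm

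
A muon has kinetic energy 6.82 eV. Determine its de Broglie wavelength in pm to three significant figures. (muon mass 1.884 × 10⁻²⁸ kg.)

KE = 6.82 eV = 1.093 × 10⁻¹⁸ J.
p = √(2mKE) = √(2 × 1.884 × 10⁻²⁸ × 1.093 × 10⁻¹⁸) = 2.029 × 10⁻²³ kg·m/s.
λ = h/p = 6.626 × 10⁻³⁴ / 2.029 × 10⁻²³ = 3.27 × 10⁻¹¹ m = 32.7 pm.

λ = 32.7 pm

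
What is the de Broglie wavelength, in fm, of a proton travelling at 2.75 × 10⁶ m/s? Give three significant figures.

λ = 144 fm

p = mv = 1.673 × 10⁻²⁷ × 2.75 × 10⁶ = 4.601 × 10⁻²¹ kg·m/s.
λ = h/p = 6.626 × 10⁻³⁴ / 4.601 × 10⁻²¹ = 1.44 × 10⁻¹³ m = 144 fm.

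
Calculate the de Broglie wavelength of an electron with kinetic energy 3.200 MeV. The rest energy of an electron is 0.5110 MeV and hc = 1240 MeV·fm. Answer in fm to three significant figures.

Total energy E = KE + m₀c² = 3.200 + 0.5110 = 3.7110 MeV.
(pc)² = E² − (m₀c²)² = (3.7110)² − (0.5110)² = 13.51 MeV², so pc = 3.676 MeV.
λ = hc/(pc) = 1240 MeV·fm / 3.676 MeV = 337 fm.

λ = 337 fm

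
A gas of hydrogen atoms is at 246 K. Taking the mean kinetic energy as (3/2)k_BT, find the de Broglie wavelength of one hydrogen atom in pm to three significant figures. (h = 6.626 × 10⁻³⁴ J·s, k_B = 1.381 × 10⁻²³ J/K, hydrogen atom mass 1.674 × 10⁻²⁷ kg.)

λ = 160 pm

KE = (3/2)k_BT = 1.5 × 1.381 × 10⁻²³ × 246 = 5.096 × 10⁻²¹ J.
p = √(2mKE) = √(2 × 1.674 × 10⁻²⁷ × 5.096 × 10⁻²¹) = 4.131 × 10⁻²⁴ kg·m/s.
λ = h/p = 1.60 × 10⁻¹⁰ m = 160 pm.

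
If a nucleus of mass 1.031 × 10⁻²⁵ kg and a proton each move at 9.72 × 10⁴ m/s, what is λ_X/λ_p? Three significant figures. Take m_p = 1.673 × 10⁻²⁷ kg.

λ_X/λ_p = 0.0162

At fixed v, p = mv so λ = h/(mv) ∝ 1/m.
λ_X/λ_p = m_p/m_X = 1.673 × 10⁻²⁷/1.031 × 10⁻²⁵ = 0.0162.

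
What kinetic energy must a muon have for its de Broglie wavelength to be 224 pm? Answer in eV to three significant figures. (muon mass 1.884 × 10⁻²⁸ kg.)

KE = 0.145 eV

p = h/λ = 6.626 × 10⁻³⁴ / 2.240 × 10⁻¹⁰ = 2.958 × 10⁻²⁴ kg·m/s.
KE = p²/(2m) = (2.958 × 10⁻²⁴)² / (2 × 1.884 × 10⁻²⁸) = 2.322 × 10⁻²⁰ J = 0.145 eV.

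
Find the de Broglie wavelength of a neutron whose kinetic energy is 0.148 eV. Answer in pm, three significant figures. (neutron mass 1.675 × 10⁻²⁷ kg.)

KE = 0.148 eV = 2.371 × 10⁻²⁰ J.
p = √(2mKE) = √(2 × 1.675 × 10⁻²⁷ × 2.371 × 10⁻²⁰) = 8.912 × 10⁻²⁴ kg·m/s.
λ = h/p = 6.626 × 10⁻³⁴ / 8.912 × 10⁻²⁴ = 7.43 × 10⁻¹¹ m = 74.3 pm.

λ = 74.3 pm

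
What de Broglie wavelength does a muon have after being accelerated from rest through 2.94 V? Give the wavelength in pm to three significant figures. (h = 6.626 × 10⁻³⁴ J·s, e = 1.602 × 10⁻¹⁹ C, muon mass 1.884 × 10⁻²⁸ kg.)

KE = eV = 1.602 × 10⁻¹⁹ × 2.940 = 4.710 × 10⁻¹⁹ J.
p = √(2mKE) = √(2 × 1.884 × 10⁻²⁸ × 4.710 × 10⁻¹⁹) = 1.332 × 10⁻²³ kg·m/s.
λ = h/p = 6.626 × 10⁻³⁴ / 1.332 × 10⁻²³ = 4.97 × 10⁻¹¹ m = 49.7 pm.

λ = 49.7 pm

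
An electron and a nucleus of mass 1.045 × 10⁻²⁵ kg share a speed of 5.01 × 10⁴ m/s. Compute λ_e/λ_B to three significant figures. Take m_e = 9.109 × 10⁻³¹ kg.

λ_e/λ_B = 1.15 × 10⁵

At fixed v, p = mv so λ = h/(mv) ∝ 1/m.
λ_e/λ_B = m_B/m_e = 1.045 × 10⁻²⁵/9.109 × 10⁻³¹ = 1.15 × 10⁵.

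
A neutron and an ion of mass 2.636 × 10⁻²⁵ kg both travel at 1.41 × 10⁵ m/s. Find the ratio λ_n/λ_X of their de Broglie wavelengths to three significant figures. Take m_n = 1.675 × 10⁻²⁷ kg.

At fixed v, p = mv so λ = h/(mv) ∝ 1/m.
λ_n/λ_X = m_X/m_n = 2.636 × 10⁻²⁵/1.675 × 10⁻²⁷ = 157.

λ_n/λ_X = 157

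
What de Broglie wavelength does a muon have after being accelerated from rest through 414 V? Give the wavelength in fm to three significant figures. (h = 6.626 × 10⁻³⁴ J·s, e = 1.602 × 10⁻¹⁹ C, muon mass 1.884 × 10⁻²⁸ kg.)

λ = 4190 fm

KE = eV = 1.602 × 10⁻¹⁹ × 414.0 = 6.632 × 10⁻¹⁷ J.
p = √(2mKE) = √(2 × 1.884 × 10⁻²⁸ × 6.632 × 10⁻¹⁷) = 1.581 × 10⁻²² kg·m/s.
λ = h/p = 6.626 × 10⁻³⁴ / 1.581 × 10⁻²² = 4.19 × 10⁻¹² m = 4190 fm.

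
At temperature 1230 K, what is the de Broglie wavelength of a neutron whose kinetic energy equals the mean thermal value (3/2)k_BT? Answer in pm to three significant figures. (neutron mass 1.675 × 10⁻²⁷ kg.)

KE = (3/2)k_BT = 1.5 × 1.381 × 10⁻²³ × 1230 = 2.548 × 10⁻²⁰ J.
p = √(2mKE) = √(2 × 1.675 × 10⁻²⁷ × 2.548 × 10⁻²⁰) = 9.239 × 10⁻²⁴ kg·m/s.
λ = h/p = 7.17 × 10⁻¹¹ m = 71.7 pm.

λ = 71.7 pm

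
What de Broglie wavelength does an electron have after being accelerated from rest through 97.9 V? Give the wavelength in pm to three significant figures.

λ = 124 pm

KE = eV = 1.602 × 10⁻¹⁹ × 97.90 = 1.568 × 10⁻¹⁷ J.
p = √(2mKE) = √(2 × 9.109 × 10⁻³¹ × 1.568 × 10⁻¹⁷) = 5.345 × 10⁻²⁴ kg·m/s.
λ = h/p = 6.626 × 10⁻³⁴ / 5.345 × 10⁻²⁴ = 1.24 × 10⁻¹⁰ m = 124 pm.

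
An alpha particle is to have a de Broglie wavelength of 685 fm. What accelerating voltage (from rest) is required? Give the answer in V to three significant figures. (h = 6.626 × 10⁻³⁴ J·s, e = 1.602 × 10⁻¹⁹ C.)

p = h/λ = 6.626 × 10⁻³⁴ / 6.850 × 10⁻¹³ = 9.673 × 10⁻²² kg·m/s.
KE = p²/(2m) = 7.040 × 10⁻¹⁷ J.
V = KE/2e = 7.040 × 10⁻¹⁷ / (2 × 1.602 × 10⁻¹⁹) = 220 V.

V = 220 V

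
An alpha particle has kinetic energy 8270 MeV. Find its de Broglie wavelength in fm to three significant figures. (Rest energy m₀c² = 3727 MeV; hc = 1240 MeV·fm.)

Total energy E = KE + m₀c² = 8270 + 3727 = 11997 MeV.
(pc)² = E² − (m₀c²)² = (11997)² − (3727)² = 1.300 × 10⁸ MeV², so pc = 1.140 × 10⁴ MeV.
λ = hc/(pc) = 1240 MeV·fm / 1.140 × 10⁴ MeV = 0.109 fm.

λ = 0.109 fm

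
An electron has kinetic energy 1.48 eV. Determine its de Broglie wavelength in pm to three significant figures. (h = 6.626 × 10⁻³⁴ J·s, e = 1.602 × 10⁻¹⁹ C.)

KE = 1.48 eV = 2.371 × 10⁻¹⁹ J.
p = √(2mKE) = √(2 × 9.109 × 10⁻³¹ × 2.371 × 10⁻¹⁹) = 6.572 × 10⁻²⁵ kg·m/s.
λ = h/p = 6.626 × 10⁻³⁴ / 6.572 × 10⁻²⁵ = 1.01 × 10⁻⁹ m = 1010 pm.

λ = 1010 pm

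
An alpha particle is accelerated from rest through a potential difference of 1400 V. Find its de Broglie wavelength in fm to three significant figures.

λ = 271 fm

KE = 2eV = 2 × 1.602 × 10⁻¹⁹ × 1400 = 4.486 × 10⁻¹⁶ J.
p = √(2mKE) = √(2 × 6.645 × 10⁻²⁷ × 4.486 × 10⁻¹⁶) = 2.442 × 10⁻²¹ kg·m/s.
λ = h/p = 6.626 × 10⁻³⁴ / 2.442 × 10⁻²¹ = 2.71 × 10⁻¹³ m = 271 fm.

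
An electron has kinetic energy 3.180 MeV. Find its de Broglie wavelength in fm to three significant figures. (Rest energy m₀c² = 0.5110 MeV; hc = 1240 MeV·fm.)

Total energy E = KE + m₀c² = 3.180 + 0.5110 = 3.6910 MeV.
(pc)² = E² − (m₀c²)² = (3.6910)² − (0.5110)² = 13.36 MeV², so pc = 3.655 MeV.
λ = hc/(pc) = 1240 MeV·fm / 3.655 MeV = 339 fm.

λ = 339 fm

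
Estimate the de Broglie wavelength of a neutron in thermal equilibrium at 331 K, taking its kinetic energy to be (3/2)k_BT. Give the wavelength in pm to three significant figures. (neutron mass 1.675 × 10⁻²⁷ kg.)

KE = (3/2)k_BT = 1.5 × 1.381 × 10⁻²³ × 331 = 6.857 × 10⁻²¹ J.
p = √(2mKE) = √(2 × 1.675 × 10⁻²⁷ × 6.857 × 10⁻²¹) = 4.793 × 10⁻²⁴ kg·m/s.
λ = h/p = 1.38 × 10⁻¹⁰ m = 138 pm.

λ = 138 pm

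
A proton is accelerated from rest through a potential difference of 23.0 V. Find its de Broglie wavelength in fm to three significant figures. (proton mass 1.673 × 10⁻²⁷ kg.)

λ = 5970 fm

KE = eV = 1.602 × 10⁻¹⁹ × 23.00 = 3.685 × 10⁻¹⁸ J.
p = √(2mKE) = √(2 × 1.673 × 10⁻²⁷ × 3.685 × 10⁻¹⁸) = 1.110 × 10⁻²² kg·m/s.
λ = h/p = 6.626 × 10⁻³⁴ / 1.110 × 10⁻²² = 5.97 × 10⁻¹² m = 5970 fm.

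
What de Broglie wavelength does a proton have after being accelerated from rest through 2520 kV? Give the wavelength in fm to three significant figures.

KE = eV = 1.602 × 10⁻¹⁹ × 2.520 × 10⁶ = 4.037 × 10⁻¹³ J.
p = √(2mKE) = √(2 × 1.673 × 10⁻²⁷ × 4.037 × 10⁻¹³) = 3.675 × 10⁻²⁰ kg·m/s.
λ = h/p = 6.626 × 10⁻³⁴ / 3.675 × 10⁻²⁰ = 1.80 × 10⁻¹⁴ m = 18.0 fm.

λ = 18.0 fm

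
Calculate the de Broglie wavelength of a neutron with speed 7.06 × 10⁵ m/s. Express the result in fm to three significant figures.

λ = 560 fm

p = mv = 1.675 × 10⁻²⁷ × 7.06 × 10⁵ = 1.183 × 10⁻²¹ kg·m/s.
λ = h/p = 6.626 × 10⁻³⁴ / 1.183 × 10⁻²¹ = 5.60 × 10⁻¹³ m = 560 fm.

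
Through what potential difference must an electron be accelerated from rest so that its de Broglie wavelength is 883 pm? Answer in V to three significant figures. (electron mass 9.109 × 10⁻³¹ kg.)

V = 1.93 V

p = h/λ = 6.626 × 10⁻³⁴ / 8.830 × 10⁻¹⁰ = 7.504 × 10⁻²⁵ kg·m/s.
KE = p²/(2m) = 3.091 × 10⁻¹⁹ J.
V = KE/e = 3.091 × 10⁻¹⁹ / (1.602 × 10⁻¹⁹) = 1.93 V.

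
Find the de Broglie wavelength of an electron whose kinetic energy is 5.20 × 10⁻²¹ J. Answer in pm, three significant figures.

λ = 6810 pm

p = √(2mKE) = √(2 × 9.109 × 10⁻³¹ × 5.200 × 10⁻²¹) = 9.733 × 10⁻²⁶ kg·m/s.
λ = h/p = 6.626 × 10⁻³⁴ / 9.733 × 10⁻²⁶ = 6.81 × 10⁻⁹ m = 6810 pm.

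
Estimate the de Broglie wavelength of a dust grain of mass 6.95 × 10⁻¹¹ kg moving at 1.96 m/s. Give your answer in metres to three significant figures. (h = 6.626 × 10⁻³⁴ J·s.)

p = mv = 6.95 × 10⁻¹¹ × 1.96 = 1.362 × 10⁻¹⁰ kg·m/s.
λ = h/p = 6.626 × 10⁻³⁴ / 1.362 × 10⁻¹⁰ = 4.86 × 10⁻²⁴ m.

λ = 4.86 × 10⁻²⁴ m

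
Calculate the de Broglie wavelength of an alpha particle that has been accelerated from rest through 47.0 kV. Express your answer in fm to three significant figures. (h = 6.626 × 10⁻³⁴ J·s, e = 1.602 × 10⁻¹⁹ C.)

λ = 46.8 fm

KE = 2eV = 2 × 1.602 × 10⁻¹⁹ × 4.700 × 10⁴ = 1.506 × 10⁻¹⁴ J.
p = √(2mKE) = √(2 × 6.645 × 10⁻²⁷ × 1.506 × 10⁻¹⁴) = 1.415 × 10⁻²⁰ kg·m/s.
λ = h/p = 6.626 × 10⁻³⁴ / 1.415 × 10⁻²⁰ = 4.68 × 10⁻¹⁴ m = 46.8 fm.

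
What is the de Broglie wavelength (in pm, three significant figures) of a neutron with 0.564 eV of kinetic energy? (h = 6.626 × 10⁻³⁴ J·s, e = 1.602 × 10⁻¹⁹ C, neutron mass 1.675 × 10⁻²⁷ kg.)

λ = 38.1 pm

KE = 0.564 eV = 9.035 × 10⁻²⁰ J.
p = √(2mKE) = √(2 × 1.675 × 10⁻²⁷ × 9.035 × 10⁻²⁰) = 1.740 × 10⁻²³ kg·m/s.
λ = h/p = 6.626 × 10⁻³⁴ / 1.740 × 10⁻²³ = 3.81 × 10⁻¹¹ m = 38.1 pm.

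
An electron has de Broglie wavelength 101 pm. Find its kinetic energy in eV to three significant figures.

p = h/λ = 6.626 × 10⁻³⁴ / 1.010 × 10⁻¹⁰ = 6.560 × 10⁻²⁴ kg·m/s.
KE = p²/(2m) = (6.560 × 10⁻²⁴)² / (2 × 9.109 × 10⁻³¹) = 2.362 × 10⁻¹⁷ J = 147 eV.

KE = 147 eV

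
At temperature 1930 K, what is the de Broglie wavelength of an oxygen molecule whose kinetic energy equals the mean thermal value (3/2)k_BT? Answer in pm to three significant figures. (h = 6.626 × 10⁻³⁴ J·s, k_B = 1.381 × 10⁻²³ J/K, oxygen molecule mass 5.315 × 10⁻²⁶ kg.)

λ = 10.2 pm

KE = (3/2)k_BT = 1.5 × 1.381 × 10⁻²³ × 1930 = 3.998 × 10⁻²⁰ J.
p = √(2mKE) = √(2 × 5.315 × 10⁻²⁶ × 3.998 × 10⁻²⁰) = 6.519 × 10⁻²³ kg·m/s.
λ = h/p = 1.02 × 10⁻¹¹ m = 10.2 pm.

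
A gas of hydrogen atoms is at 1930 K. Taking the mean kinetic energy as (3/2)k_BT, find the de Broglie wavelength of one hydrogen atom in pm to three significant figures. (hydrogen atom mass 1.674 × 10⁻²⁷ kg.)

λ = 57.3 pm

KE = (3/2)k_BT = 1.5 × 1.381 × 10⁻²³ × 1930 = 3.998 × 10⁻²⁰ J.
p = √(2mKE) = √(2 × 1.674 × 10⁻²⁷ × 3.998 × 10⁻²⁰) = 1.157 × 10⁻²³ kg·m/s.
λ = h/p = 5.73 × 10⁻¹¹ m = 57.3 pm.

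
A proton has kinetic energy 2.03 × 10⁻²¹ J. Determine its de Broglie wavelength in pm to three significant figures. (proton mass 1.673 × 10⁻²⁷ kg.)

λ = 254 pm

p = √(2mKE) = √(2 × 1.673 × 10⁻²⁷ × 2.030 × 10⁻²¹) = 2.606 × 10⁻²⁴ kg·m/s.
λ = h/p = 6.626 × 10⁻³⁴ / 2.606 × 10⁻²⁴ = 2.54 × 10⁻¹⁰ m = 254 pm.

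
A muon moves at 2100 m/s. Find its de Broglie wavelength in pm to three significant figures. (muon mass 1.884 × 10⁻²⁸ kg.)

λ = 1670 pm

p = mv = 1.884 × 10⁻²⁸ × 2100 = 3.956 × 10⁻²⁵ kg·m/s.
λ = h/p = 6.626 × 10⁻³⁴ / 3.956 × 10⁻²⁵ = 1.67 × 10⁻⁹ m = 1670 pm.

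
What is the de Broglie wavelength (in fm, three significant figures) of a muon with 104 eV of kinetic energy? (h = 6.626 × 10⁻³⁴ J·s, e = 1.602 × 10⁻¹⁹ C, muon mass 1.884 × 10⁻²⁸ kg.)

λ = 8360 fm

KE = 104 eV = 1.666 × 10⁻¹⁷ J.
p = √(2mKE) = √(2 × 1.884 × 10⁻²⁸ × 1.666 × 10⁻¹⁷) = 7.923 × 10⁻²³ kg·m/s.
λ = h/p = 6.626 × 10⁻³⁴ / 7.923 × 10⁻²³ = 8.36 × 10⁻¹² m = 8360 fm.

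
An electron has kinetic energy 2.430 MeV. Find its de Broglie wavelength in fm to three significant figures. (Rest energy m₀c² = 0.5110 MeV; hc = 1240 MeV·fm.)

λ = 428 fm

Total energy E = KE + m₀c² = 2.430 + 0.5110 = 2.9410 MeV.
(pc)² = E² − (m₀c²)² = (2.9410)² − (0.5110)² = 8.388 MeV², so pc = 2.896 MeV.
λ = hc/(pc) = 1240 MeV·fm / 2.896 MeV = 428 fm.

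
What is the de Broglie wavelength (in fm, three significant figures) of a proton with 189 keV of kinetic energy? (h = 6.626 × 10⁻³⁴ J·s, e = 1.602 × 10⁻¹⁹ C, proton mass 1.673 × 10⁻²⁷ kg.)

KE = 189 keV = 3.028 × 10⁻¹⁴ J.
p = √(2mKE) = √(2 × 1.673 × 10⁻²⁷ × 3.028 × 10⁻¹⁴) = 1.007 × 10⁻²⁰ kg·m/s.
λ = h/p = 6.626 × 10⁻³⁴ / 1.007 × 10⁻²⁰ = 6.58 × 10⁻¹⁴ m = 65.8 fm.

λ = 65.8 fm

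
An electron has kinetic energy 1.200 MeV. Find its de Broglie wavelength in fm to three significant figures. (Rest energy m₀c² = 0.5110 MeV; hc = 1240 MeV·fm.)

Total energy E = KE + m₀c² = 1.200 + 0.5110 = 1.7110 MeV.
(pc)² = E² − (m₀c²)² = (1.7110)² − (0.5110)² = 2.666 MeV², so pc = 1.633 MeV.
λ = hc/(pc) = 1240 MeV·fm / 1.633 MeV = 759 fm.

λ = 759 fm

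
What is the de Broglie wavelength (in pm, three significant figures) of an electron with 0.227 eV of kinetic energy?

KE = 0.227 eV = 3.637 × 10⁻²⁰ J.
p = √(2mKE) = √(2 × 9.109 × 10⁻³¹ × 3.637 × 10⁻²⁰) = 2.574 × 10⁻²⁵ kg·m/s.
λ = h/p = 6.626 × 10⁻³⁴ / 2.574 × 10⁻²⁵ = 2.57 × 10⁻⁹ m = 2570 pm.

λ = 2570 pm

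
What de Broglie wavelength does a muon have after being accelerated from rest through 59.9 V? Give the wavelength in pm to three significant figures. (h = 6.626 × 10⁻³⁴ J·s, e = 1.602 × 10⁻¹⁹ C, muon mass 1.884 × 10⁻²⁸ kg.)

λ = 11.0 pm

KE = eV = 1.602 × 10⁻¹⁹ × 59.90 = 9.596 × 10⁻¹⁸ J.
p = √(2mKE) = √(2 × 1.884 × 10⁻²⁸ × 9.596 × 10⁻¹⁸) = 6.013 × 10⁻²³ kg·m/s.
λ = h/p = 6.626 × 10⁻³⁴ / 6.013 × 10⁻²³ = 1.10 × 10⁻¹¹ m = 11.0 pm.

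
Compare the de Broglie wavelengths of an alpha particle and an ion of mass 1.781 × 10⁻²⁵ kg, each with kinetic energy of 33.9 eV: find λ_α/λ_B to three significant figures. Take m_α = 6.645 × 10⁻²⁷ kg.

λ_α/λ_B = 5.18

At fixed KE, p = √(2mKE) so λ = h/p ∝ 1/√m.
λ_α/λ_B = √(m_B/m_α) = √(1.781 × 10⁻²⁵/6.645 × 10⁻²⁷) = √(26.80) = 5.18.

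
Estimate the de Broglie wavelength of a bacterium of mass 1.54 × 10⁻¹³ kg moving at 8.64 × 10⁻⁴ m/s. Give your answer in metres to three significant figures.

p = mv = 1.54 × 10⁻¹³ × 8.64 × 10⁻⁴ = 1.331 × 10⁻¹⁶ kg·m/s.
λ = h/p = 6.626 × 10⁻³⁴ / 1.331 × 10⁻¹⁶ = 4.98 × 10⁻¹⁸ m.

λ = 4.98 × 10⁻¹⁸ m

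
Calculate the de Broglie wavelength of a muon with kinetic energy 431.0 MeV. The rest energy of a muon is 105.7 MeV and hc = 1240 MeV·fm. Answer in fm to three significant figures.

λ = 2.36 fm

Total energy E = KE + m₀c² = 431.0 + 105.7 = 536.7 MeV.
(pc)² = E² − (m₀c²)² = (536.7)² − (105.7)² = 2.769 × 10⁵ MeV², so pc = 526.2 MeV.
λ = hc/(pc) = 1240 MeV·fm / 526.2 MeV = 2.36 fm.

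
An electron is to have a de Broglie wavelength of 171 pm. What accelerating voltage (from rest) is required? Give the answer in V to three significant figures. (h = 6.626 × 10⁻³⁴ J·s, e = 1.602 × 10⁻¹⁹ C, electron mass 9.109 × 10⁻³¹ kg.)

p = h/λ = 6.626 × 10⁻³⁴ / 1.710 × 10⁻¹⁰ = 3.875 × 10⁻²⁴ kg·m/s.
KE = p²/(2m) = 8.242 × 10⁻¹⁸ J.
V = KE/e = 8.242 × 10⁻¹⁸ / (1.602 × 10⁻¹⁹) = 51.4 V.

V = 51.4 V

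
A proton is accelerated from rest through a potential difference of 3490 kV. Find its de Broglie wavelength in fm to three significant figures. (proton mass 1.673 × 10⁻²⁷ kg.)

λ = 15.3 fm

KE = eV = 1.602 × 10⁻¹⁹ × 3.490 × 10⁶ = 5.591 × 10⁻¹³ J.
p = √(2mKE) = √(2 × 1.673 × 10⁻²⁷ × 5.591 × 10⁻¹³) = 4.325 × 10⁻²⁰ kg·m/s.
λ = h/p = 6.626 × 10⁻³⁴ / 4.325 × 10⁻²⁰ = 1.53 × 10⁻¹⁴ m = 15.3 fm.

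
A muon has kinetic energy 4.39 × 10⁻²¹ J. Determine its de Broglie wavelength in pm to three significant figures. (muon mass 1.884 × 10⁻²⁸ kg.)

p = √(2mKE) = √(2 × 1.884 × 10⁻²⁸ × 4.390 × 10⁻²¹) = 1.286 × 10⁻²⁴ kg·m/s.
λ = h/p = 6.626 × 10⁻³⁴ / 1.286 × 10⁻²⁴ = 5.15 × 10⁻¹⁰ m = 515 pm.

λ = 515 pm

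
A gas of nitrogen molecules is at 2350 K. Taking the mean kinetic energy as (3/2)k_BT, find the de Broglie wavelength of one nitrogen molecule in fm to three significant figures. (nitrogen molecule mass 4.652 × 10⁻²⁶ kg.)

λ = 9850 fm

KE = (3/2)k_BT = 1.5 × 1.381 × 10⁻²³ × 2350 = 4.868 × 10⁻²⁰ J.
p = √(2mKE) = √(2 × 4.652 × 10⁻²⁶ × 4.868 × 10⁻²⁰) = 6.730 × 10⁻²³ kg·m/s.
λ = h/p = 9.85 × 10⁻¹² m = 9850 fm.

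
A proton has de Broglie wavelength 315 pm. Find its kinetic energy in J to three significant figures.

KE = 1.32 × 10⁻²¹ J

p = h/λ = 6.626 × 10⁻³⁴ / 3.150 × 10⁻¹⁰ = 2.103 × 10⁻²⁴ kg·m/s.
KE = p²/(2m) = (2.103 × 10⁻²⁴)² / (2 × 1.673 × 10⁻²⁷) = 1.322 × 10⁻²¹ J = 1.32 × 10⁻²¹ J.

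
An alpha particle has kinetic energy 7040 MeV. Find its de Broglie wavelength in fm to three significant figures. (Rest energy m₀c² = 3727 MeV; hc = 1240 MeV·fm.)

Total energy E = KE + m₀c² = 7040 + 3727 = 10767 MeV.
(pc)² = E² − (m₀c²)² = (10767)² − (3727)² = 1.020 × 10⁸ MeV², so pc = 1.010 × 10⁴ MeV.
λ = hc/(pc) = 1240 MeV·fm / 1.010 × 10⁴ MeV = 0.123 fm.

λ = 0.123 fm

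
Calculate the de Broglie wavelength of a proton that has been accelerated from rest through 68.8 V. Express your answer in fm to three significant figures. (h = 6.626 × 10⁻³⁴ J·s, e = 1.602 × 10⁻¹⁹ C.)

λ = 3450 fm

KE = eV = 1.602 × 10⁻¹⁹ × 68.80 = 1.102 × 10⁻¹⁷ J.
p = √(2mKE) = √(2 × 1.673 × 10⁻²⁷ × 1.102 × 10⁻¹⁷) = 1.920 × 10⁻²² kg·m/s.
λ = h/p = 6.626 × 10⁻³⁴ / 1.920 × 10⁻²² = 3.45 × 10⁻¹² m = 3450 fm.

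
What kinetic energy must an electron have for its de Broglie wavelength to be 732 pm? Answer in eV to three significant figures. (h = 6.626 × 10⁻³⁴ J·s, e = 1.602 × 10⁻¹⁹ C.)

p = h/λ = 6.626 × 10⁻³⁴ / 7.320 × 10⁻¹⁰ = 9.052 × 10⁻²⁵ kg·m/s.
KE = p²/(2m) = (9.052 × 10⁻²⁵)² / (2 × 9.109 × 10⁻³¹) = 4.498 × 10⁻¹⁹ J = 2.81 eV.

KE = 2.81 eV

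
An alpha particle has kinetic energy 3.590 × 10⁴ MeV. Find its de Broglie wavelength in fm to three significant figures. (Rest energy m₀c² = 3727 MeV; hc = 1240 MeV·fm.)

λ = 0.0314 fm

Total energy E = KE + m₀c² = 3.590 × 10⁴ + 3727 = 39627 MeV.
(pc)² = E² − (m₀c²)² = (39627)² − (3727)² = 1.556 × 10⁹ MeV², so pc = 3.945 × 10⁴ MeV.
λ = hc/(pc) = 1240 MeV·fm / 3.945 × 10⁴ MeV = 0.0314 fm.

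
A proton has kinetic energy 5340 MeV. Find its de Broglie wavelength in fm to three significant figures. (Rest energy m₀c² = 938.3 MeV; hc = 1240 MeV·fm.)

λ = 0.200 fm

Total energy E = KE + m₀c² = 5340 + 938.3 = 6278.3 MeV.
(pc)² = E² − (m₀c²)² = (6278.3)² − (938.3)² = 3.854 × 10⁷ MeV², so pc = 6208 MeV.
λ = hc/(pc) = 1240 MeV·fm / 6208 MeV = 0.200 fm.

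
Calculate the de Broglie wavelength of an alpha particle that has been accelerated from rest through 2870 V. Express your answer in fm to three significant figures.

KE = 2eV = 2 × 1.602 × 10⁻¹⁹ × 2870 = 9.195 × 10⁻¹⁶ J.
p = √(2mKE) = √(2 × 6.645 × 10⁻²⁷ × 9.195 × 10⁻¹⁶) = 3.496 × 10⁻²¹ kg·m/s.
λ = h/p = 6.626 × 10⁻³⁴ / 3.496 × 10⁻²¹ = 1.90 × 10⁻¹³ m = 190 fm.

λ = 190 fm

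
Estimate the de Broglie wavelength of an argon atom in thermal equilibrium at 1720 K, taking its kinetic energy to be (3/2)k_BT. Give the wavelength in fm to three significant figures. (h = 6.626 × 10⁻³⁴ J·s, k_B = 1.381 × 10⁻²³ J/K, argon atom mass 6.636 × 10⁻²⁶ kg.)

KE = (3/2)k_BT = 1.5 × 1.381 × 10⁻²³ × 1720 = 3.563 × 10⁻²⁰ J.
p = √(2mKE) = √(2 × 6.636 × 10⁻²⁶ × 3.563 × 10⁻²⁰) = 6.877 × 10⁻²³ kg·m/s.
λ = h/p = 9.64 × 10⁻¹² m = 9640 fm.

λ = 9640 fm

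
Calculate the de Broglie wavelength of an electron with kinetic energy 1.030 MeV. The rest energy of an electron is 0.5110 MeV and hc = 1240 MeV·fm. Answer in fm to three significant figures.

Total energy E = KE + m₀c² = 1.030 + 0.5110 = 1.5410 MeV.
(pc)² = E² − (m₀c²)² = (1.5410)² − (0.5110)² = 2.114 MeV², so pc = 1.454 MeV.
λ = hc/(pc) = 1240 MeV·fm / 1.454 MeV = 853 fm.

λ = 853 fm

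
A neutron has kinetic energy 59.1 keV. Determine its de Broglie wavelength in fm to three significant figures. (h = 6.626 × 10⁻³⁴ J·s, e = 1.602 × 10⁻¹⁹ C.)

λ = 118 fm

KE = 59.1 keV = 9.468 × 10⁻¹⁵ J.
p = √(2mKE) = √(2 × 1.675 × 10⁻²⁷ × 9.468 × 10⁻¹⁵) = 5.632 × 10⁻²¹ kg·m/s.
λ = h/p = 6.626 × 10⁻³⁴ / 5.632 × 10⁻²¹ = 1.18 × 10⁻¹³ m = 118 fm.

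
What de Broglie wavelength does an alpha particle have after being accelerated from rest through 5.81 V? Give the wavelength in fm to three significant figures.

λ = 4210 fm

KE = 2eV = 2 × 1.602 × 10⁻¹⁹ × 5.810 = 1.862 × 10⁻¹⁸ J.
p = √(2mKE) = √(2 × 6.645 × 10⁻²⁷ × 1.862 × 10⁻¹⁸) = 1.573 × 10⁻²² kg·m/s.
λ = h/p = 6.626 × 10⁻³⁴ / 1.573 × 10⁻²² = 4.21 × 10⁻¹² m = 4210 fm.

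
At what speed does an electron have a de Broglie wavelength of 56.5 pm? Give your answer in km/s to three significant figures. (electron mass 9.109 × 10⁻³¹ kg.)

v = 1.29 × 10⁴ km/s

p = h/λ = 6.626 × 10⁻³⁴ / 5.650 × 10⁻¹¹ = 1.173 × 10⁻²³ kg·m/s.
v = p/m = 1.173 × 10⁻²³ / 9.109 × 10⁻³¹ = 1.29 × 10⁷ m/s = 1.29 × 10⁴ km/s.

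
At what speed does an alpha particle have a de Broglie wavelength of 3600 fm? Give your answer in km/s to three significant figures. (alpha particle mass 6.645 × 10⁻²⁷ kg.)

v = 27.7 km/s

p = h/λ = 6.626 × 10⁻³⁴ / 3.600 × 10⁻¹² = 1.841 × 10⁻²² kg·m/s.
v = p/m = 1.841 × 10⁻²² / 6.645 × 10⁻²⁷ = 2.77 × 10⁴ m/s = 27.7 km/s.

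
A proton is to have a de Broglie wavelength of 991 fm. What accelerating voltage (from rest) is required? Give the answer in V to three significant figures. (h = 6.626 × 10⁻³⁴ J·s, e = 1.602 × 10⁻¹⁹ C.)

p = h/λ = 6.626 × 10⁻³⁴ / 9.910 × 10⁻¹³ = 6.686 × 10⁻²² kg·m/s.
KE = p²/(2m) = 1.336 × 10⁻¹⁶ J.
V = KE/e = 1.336 × 10⁻¹⁶ / (1.602 × 10⁻¹⁹) = 834 V.

V = 834 V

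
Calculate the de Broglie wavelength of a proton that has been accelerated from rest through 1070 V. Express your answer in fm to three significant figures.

λ = 875 fm

KE = eV = 1.602 × 10⁻¹⁹ × 1070 = 1.714 × 10⁻¹⁶ J.
p = √(2mKE) = √(2 × 1.673 × 10⁻²⁷ × 1.714 × 10⁻¹⁶) = 7.573 × 10⁻²² kg·m/s.
λ = h/p = 6.626 × 10⁻³⁴ / 7.573 × 10⁻²² = 8.75 × 10⁻¹³ m = 875 fm.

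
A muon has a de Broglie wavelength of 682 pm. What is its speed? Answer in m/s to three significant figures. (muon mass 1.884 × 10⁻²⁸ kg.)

p = h/λ = 6.626 × 10⁻³⁴ / 6.820 × 10⁻¹⁰ = 9.716 × 10⁻²⁵ kg·m/s.
v = p/m = 9.716 × 10⁻²⁵ / 1.884 × 10⁻²⁸ = 5.16 × 10³ m/s = 5160 m/s.

v = 5160 m/s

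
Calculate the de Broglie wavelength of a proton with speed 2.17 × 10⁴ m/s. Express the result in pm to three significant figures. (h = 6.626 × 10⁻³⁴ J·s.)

p = mv = 1.673 × 10⁻²⁷ × 2.17 × 10⁴ = 3.630 × 10⁻²³ kg·m/s.
λ = h/p = 6.626 × 10⁻³⁴ / 3.630 × 10⁻²³ = 1.83 × 10⁻¹¹ m = 18.3 pm.

λ = 18.3 pm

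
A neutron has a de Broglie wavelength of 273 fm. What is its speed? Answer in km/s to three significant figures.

p = h/λ = 6.626 × 10⁻³⁴ / 2.730 × 10⁻¹³ = 2.427 × 10⁻²¹ kg·m/s.
v = p/m = 2.427 × 10⁻²¹ / 1.675 × 10⁻²⁷ = 1.45 × 10⁶ m/s = 1450 km/s.

v = 1450 km/s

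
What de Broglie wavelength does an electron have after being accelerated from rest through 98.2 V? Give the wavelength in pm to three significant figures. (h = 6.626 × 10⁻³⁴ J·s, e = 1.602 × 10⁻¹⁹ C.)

λ = 124 pm

KE = eV = 1.602 × 10⁻¹⁹ × 98.20 = 1.573 × 10⁻¹⁷ J.
p = √(2mKE) = √(2 × 9.109 × 10⁻³¹ × 1.573 × 10⁻¹⁷) = 5.353 × 10⁻²⁴ kg·m/s.
λ = h/p = 6.626 × 10⁻³⁴ / 5.353 × 10⁻²⁴ = 1.24 × 10⁻¹⁰ m = 124 pm.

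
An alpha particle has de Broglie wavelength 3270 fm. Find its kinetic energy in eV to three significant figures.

KE = 19.3 eV

p = h/λ = 6.626 × 10⁻³⁴ / 3.270 × 10⁻¹² = 2.026 × 10⁻²² kg·m/s.
KE = p²/(2m) = (2.026 × 10⁻²²)² / (2 × 6.645 × 10⁻²⁷) = 3.089 × 10⁻¹⁸ J = 19.3 eV.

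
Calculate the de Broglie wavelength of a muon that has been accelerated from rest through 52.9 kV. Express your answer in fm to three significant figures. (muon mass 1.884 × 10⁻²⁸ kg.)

λ = 371 fm

KE = eV = 1.602 × 10⁻¹⁹ × 5.290 × 10⁴ = 8.475 × 10⁻¹⁵ J.
p = √(2mKE) = √(2 × 1.884 × 10⁻²⁸ × 8.475 × 10⁻¹⁵) = 1.787 × 10⁻²¹ kg·m/s.
λ = h/p = 6.626 × 10⁻³⁴ / 1.787 × 10⁻²¹ = 3.71 × 10⁻¹³ m = 371 fm.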